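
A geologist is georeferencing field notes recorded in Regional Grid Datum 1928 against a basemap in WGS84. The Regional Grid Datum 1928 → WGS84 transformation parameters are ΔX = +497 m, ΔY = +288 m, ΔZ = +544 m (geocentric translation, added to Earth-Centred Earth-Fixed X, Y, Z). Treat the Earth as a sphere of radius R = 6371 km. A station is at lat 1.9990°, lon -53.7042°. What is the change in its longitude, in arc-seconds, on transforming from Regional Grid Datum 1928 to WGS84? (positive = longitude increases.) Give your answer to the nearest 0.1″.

Δλ = 18.5″

sin φ = 0.034882, cos φ = 0.999391, sin λ = -0.805972, cos λ = 0.591954.
East component: ΔE = −sin λ·ΔX + cos λ·ΔY = −(-0.805972)(497) + (0.591954)(288) = 571.05 m.
1° of latitude spans πR/180 = 111195 m; at latitude φ, 1° of longitude spans that × cos φ = 111127.3 m, so Δλ = 571.05 / 111127.3 × 3600 = 18.499″.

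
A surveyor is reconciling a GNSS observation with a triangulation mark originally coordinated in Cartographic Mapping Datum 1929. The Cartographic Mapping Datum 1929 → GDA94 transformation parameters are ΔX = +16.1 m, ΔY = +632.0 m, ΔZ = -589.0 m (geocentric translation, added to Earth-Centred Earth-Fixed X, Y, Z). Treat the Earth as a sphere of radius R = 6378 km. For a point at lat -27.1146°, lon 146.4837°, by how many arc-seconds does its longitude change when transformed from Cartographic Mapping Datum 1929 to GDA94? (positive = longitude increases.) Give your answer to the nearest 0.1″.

sin φ = -0.455772, cos φ = 0.890097, sin λ = 0.552174, cos λ = -0.833729.
East component: ΔE = −sin λ·ΔX + cos λ·ΔY = −(0.552174)(16.1) + (-0.833729)(632.0) = -535.81 m.
1° of latitude spans πR/180 = 111317 m; at latitude φ, 1° of longitude spans that × cos φ = 99083.0 m, so Δλ = -535.81 / 99083.0 × 3600 = -19.468″.

Δλ = -19.5″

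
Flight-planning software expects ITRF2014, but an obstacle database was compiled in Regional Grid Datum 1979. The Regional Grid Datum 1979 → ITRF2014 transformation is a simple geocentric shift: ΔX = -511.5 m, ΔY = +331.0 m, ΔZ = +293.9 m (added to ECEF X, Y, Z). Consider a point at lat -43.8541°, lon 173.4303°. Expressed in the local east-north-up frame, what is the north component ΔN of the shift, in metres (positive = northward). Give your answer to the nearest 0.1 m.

At φ = -43.8541°, λ = 173.4303°: sin φ = -0.692824, cos φ = 0.721106, sin λ = 0.114412, cos λ = -0.993433.
ΔN = −sin φ cos λ·ΔX − sin φ sin λ·ΔY + cos φ·ΔZ = −(-0.692824)(-0.993433)(-511.5) − (-0.692824)(0.114412)(331.0) + (0.721106)(293.9) = 590.22 m.

ΔN = 590.2 m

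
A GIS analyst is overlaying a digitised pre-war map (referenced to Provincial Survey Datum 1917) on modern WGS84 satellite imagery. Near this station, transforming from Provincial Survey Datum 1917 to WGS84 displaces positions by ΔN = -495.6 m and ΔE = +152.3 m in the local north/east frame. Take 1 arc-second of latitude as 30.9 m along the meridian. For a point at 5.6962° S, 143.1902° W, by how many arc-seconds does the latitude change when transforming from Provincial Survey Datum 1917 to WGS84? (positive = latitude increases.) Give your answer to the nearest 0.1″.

1″ of latitude = 30.90 m, so Δφ = -495.6 / 30.90 = -16.039″.

Δφ = -16.0″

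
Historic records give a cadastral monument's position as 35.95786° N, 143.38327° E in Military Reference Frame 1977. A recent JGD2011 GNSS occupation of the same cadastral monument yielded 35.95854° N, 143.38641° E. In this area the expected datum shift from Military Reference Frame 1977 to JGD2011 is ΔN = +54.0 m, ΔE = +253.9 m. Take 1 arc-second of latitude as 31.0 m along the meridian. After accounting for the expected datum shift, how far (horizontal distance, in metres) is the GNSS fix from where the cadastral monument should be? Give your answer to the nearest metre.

Observed coordinate differences: Δφ = +0.00068°, Δλ = +0.00314°.
Converting to metres (1° lat = 111600 m, cos φ = 0.809449): observed ΔN = 75.9 m, observed ΔE = 283.7 m.
Subtracting the expected shift leaves a residual of 75.9 − (54.0) = 21.9 m north and 283.7 − (253.9) = 29.8 m east.
Residual distance = √(21.9² + 29.8²) = 36.9 m.

37 m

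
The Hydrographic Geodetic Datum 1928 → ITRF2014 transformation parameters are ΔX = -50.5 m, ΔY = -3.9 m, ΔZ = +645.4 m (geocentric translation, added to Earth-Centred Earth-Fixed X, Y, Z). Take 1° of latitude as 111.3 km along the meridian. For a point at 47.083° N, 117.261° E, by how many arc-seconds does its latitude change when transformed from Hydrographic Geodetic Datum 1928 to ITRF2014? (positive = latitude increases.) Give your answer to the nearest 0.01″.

Δφ = 13.75″

sin φ = 0.732341, cos φ = 0.680938, sin λ = 0.888929, cos λ = -0.458045.
North component: ΔN = −sin φ cos λ·ΔX − sin φ sin λ·ΔY + cos φ·ΔZ = −(0.732341)(-0.458045)(-50.5) − (0.732341)(0.888929)(-3.9) + (0.680938)(645.4) = 425.08 m.
1° of latitude spans 111300 m, so Δφ = 425.08 / 111300 × 3600 = 13.749″.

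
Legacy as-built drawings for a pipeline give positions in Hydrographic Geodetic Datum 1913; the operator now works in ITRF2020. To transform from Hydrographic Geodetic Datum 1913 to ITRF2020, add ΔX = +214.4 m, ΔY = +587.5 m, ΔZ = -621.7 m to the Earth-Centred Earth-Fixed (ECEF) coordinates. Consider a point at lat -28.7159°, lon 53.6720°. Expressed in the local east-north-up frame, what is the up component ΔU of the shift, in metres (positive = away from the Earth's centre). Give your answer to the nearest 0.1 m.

The local up (radial) axis is (cos φ cos λ, cos φ sin λ, sin φ), giving ΔU = 111.391 + 415.101 + 298.706 = 825.20 m.

ΔU = 825.2 m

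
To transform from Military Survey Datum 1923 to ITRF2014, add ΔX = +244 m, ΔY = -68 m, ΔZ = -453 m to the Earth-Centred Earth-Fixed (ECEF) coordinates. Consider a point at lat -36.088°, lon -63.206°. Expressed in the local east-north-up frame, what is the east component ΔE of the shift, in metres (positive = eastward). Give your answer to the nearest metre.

At φ = -36.088°, λ = -63.206°: sin φ = -0.589027, cos φ = 0.808113, sin λ = -0.892633, cos λ = 0.450784.
ΔE = −sin λ·ΔX + cos λ·ΔY = −(-0.892633)·(244) + (0.450784)·(-68) = 187.15 m.

ΔE = 187 m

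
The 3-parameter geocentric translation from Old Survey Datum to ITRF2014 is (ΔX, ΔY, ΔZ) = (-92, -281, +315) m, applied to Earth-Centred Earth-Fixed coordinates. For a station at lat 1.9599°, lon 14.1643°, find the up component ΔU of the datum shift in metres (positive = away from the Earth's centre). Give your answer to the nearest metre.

The local up (radial) axis is (cos φ cos λ, cos φ sin λ, sin φ), giving ΔU = -89.151 − 68.721 + 10.773 = -147.10 m.

ΔU = -147 m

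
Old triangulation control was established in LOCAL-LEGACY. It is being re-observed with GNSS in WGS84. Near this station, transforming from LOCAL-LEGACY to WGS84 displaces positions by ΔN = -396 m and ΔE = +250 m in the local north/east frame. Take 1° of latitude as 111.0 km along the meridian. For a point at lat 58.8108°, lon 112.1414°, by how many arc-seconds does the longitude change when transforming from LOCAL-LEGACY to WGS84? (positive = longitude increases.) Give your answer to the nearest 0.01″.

At latitude 58.8108°, cos φ = 0.517866.
1° of longitude at this latitude = 111.0 × cos φ = 57.48 km, so Δλ = 250.0 / 57483.1 = 0.0043491° = 15.657″.

Δλ = 15.66″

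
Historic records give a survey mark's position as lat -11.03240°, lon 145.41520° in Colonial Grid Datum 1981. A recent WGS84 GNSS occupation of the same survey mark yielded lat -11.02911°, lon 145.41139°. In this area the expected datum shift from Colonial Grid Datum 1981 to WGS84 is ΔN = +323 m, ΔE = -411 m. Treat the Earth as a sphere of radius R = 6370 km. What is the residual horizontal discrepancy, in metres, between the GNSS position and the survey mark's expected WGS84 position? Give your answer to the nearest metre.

43 m

Observed coordinate differences: Δφ = +0.00329°, Δλ = -0.00381°.
Converting to metres (1° lat = 111177 m, cos φ = 0.981519): observed ΔN = 365.8 m, observed ΔE = -415.8 m.
Subtracting the expected shift leaves a residual of 365.8 − (323) = 42.8 m north and -415.8 − (-411) = -4.8 m east.
Residual distance = √(42.8² + (-4.8)²) = 43.0 m.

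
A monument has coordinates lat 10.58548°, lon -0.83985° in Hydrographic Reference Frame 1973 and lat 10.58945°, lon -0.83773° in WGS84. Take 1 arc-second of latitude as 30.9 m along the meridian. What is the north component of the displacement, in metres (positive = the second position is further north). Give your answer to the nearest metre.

Δφ = 10.58945° − 10.58548° = +0.00397°; Δλ = -0.83773° − -0.83985° = +0.00212°.
1° of latitude = 3600 × 30.90 = 111240 m.
ΔN = Δφ × 111240 = 441.6 m; ΔE = Δλ × 111240 × cos(10.58548°) = +0.00212 × 111240 × 0.982982 = 231.8 m.

ΔN = 442 m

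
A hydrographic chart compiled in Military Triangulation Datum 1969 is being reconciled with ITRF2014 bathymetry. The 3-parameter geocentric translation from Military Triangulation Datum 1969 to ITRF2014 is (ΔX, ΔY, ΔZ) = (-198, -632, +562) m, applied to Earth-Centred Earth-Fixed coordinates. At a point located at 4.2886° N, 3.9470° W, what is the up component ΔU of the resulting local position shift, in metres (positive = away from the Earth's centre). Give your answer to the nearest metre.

The local up (radial) axis is (cos φ cos λ, cos φ sin λ, sin φ), giving ΔU = -196.977 + 43.381 + 42.027 = -111.57 m.

ΔU = -112 m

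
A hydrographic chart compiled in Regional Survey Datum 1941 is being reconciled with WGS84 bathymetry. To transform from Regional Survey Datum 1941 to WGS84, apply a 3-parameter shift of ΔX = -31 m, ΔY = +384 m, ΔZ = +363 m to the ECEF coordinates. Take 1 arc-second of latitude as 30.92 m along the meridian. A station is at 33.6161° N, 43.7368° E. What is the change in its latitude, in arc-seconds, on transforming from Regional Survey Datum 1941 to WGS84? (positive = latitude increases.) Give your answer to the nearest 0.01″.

sin φ = 0.553626, cos φ = 0.832766, sin λ = 0.691347, cos λ = 0.722523.
North component: ΔN = −sin φ cos λ·ΔX − sin φ sin λ·ΔY + cos φ·ΔZ = −(0.553626)(0.722523)(-31) − (0.553626)(0.691347)(384) + (0.832766)(363) = 167.72 m.
1° of latitude spans 3600 × 30.92 = 111312 m, so Δφ = 167.72 / 111312 × 3600 = 5.424″.

Δφ = 5.42″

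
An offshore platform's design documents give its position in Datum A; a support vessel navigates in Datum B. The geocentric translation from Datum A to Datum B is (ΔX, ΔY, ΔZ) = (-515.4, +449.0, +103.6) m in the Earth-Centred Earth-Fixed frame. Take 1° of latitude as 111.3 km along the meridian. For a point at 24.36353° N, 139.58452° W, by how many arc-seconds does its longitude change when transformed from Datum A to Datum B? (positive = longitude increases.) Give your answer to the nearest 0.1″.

sin φ = 0.412525, cos φ = 0.910946, sin λ = -0.648326, cos λ = -0.761363.
East component: ΔE = −sin λ·ΔX + cos λ·ΔY = −(-0.648326)(-515.4) + (-0.761363)(449.0) = -676.00 m.
1° of latitude spans 111300 m; at latitude φ, 1° of longitude spans that × cos φ = 101388.3 m, so Δλ = -676.00 / 101388.3 × 3600 = -24.003″.

Δλ = -24.0″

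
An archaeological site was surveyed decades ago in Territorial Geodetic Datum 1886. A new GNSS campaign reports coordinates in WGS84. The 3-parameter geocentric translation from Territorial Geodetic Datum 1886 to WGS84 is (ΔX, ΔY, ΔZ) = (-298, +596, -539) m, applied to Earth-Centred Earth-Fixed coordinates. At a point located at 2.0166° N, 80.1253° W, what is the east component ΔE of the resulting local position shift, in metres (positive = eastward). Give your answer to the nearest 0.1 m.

ΔE = -191.4 m

The local east axis at (φ, λ) is (−sin λ, cos λ, 0), so ΔE = −sin(-80.1253°)·(-298) + cos(-80.1253°)·596 = -191.37 m.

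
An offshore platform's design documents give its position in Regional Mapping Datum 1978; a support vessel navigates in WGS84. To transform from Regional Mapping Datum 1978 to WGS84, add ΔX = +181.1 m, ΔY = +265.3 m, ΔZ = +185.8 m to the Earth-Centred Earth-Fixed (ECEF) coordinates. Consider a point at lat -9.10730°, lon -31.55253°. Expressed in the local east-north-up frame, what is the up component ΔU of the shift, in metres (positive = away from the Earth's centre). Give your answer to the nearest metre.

ΔU = -14 m

The local up (radial) axis is (cos φ cos λ, cos φ sin λ, sin φ), giving ΔU = 152.381 − 137.076 − 29.409 = -14.10 m.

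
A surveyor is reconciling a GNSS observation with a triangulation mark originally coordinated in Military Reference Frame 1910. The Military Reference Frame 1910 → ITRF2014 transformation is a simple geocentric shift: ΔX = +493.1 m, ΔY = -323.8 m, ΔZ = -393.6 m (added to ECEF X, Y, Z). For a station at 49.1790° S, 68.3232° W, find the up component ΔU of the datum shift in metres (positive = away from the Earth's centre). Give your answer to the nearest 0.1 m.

At φ = -49.1790°, λ = -68.3232°: sin φ = -0.756756, cos φ = 0.653698, sin λ = -0.929282, cos λ = 0.369371.
ΔU = cos φ cos λ·ΔX + cos φ sin λ·ΔY + sin φ·ΔZ = (0.653698)(0.369371)(493.1) + (0.653698)(-0.929282)(-323.8) + (-0.756756)(-393.6) = 613.62 m.

ΔU = 613.6 m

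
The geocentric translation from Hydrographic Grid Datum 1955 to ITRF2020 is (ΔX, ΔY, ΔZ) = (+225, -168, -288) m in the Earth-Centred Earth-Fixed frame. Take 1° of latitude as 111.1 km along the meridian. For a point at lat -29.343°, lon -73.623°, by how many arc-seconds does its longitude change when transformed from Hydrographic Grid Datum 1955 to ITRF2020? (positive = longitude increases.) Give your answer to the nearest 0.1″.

Δλ = 6.3″

sin φ = -0.490037, cos φ = 0.871702, sin λ = -0.959427, cos λ = 0.281956.
East component: ΔE = −sin λ·ΔX + cos λ·ΔY = −(-0.959427)(225) + (0.281956)(-168) = 168.50 m.
1° of latitude spans 111100 m; at latitude φ, 1° of longitude spans that × cos φ = 96846.1 m, so Δλ = 168.50 / 96846.1 × 3600 = 6.264″.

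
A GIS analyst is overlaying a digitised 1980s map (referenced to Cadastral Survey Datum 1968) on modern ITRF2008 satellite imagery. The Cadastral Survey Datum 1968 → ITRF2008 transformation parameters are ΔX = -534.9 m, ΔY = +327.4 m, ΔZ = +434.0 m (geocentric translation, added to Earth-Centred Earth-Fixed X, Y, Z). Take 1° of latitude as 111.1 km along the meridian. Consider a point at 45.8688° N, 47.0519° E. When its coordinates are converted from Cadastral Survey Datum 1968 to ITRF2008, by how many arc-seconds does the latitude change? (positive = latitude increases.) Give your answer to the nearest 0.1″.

Δφ = 12.7″

sin φ = 0.717747, cos φ = 0.696304, sin λ = 0.731971, cos λ = 0.681336.
North component: ΔN = −sin φ cos λ·ΔX − sin φ sin λ·ΔY + cos φ·ΔZ = −(0.717747)(0.681336)(-534.9) − (0.717747)(0.731971)(327.4) + (0.696304)(434.0) = 391.77 m.
1° of latitude spans 111100 m, so Δφ = 391.77 / 111100 × 3600 = 12.695″.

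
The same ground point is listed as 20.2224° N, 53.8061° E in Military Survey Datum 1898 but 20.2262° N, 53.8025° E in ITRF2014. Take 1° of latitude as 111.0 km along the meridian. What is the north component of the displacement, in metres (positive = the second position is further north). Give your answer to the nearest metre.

Δφ = 20.2262° − 20.2224° = +0.0038°; Δλ = 53.8025° − 53.8061° = -0.0036°.
ΔN = Δφ × 111000 = 421.8 m; ΔE = Δλ × 111000 × cos(20.2224°) = -0.0036 × 111000 × 0.938358 = -375.0 m.

ΔN = 422 m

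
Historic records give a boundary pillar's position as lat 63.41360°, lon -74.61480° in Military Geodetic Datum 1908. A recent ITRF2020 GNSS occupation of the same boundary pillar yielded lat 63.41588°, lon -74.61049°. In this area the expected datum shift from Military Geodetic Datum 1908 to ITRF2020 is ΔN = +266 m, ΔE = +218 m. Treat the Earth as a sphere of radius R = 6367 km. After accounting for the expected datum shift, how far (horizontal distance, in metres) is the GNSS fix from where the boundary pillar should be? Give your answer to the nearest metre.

13 m

Observed coordinate differences: Δφ = +0.00228°, Δλ = +0.00431°.
Converting to metres (1° lat = 111125 m, cos φ = 0.447547): observed ΔN = 253.4 m, observed ΔE = 214.4 m.
Subtracting the expected shift leaves a residual of 253.4 − (266) = -12.6 m north and 214.4 − (218) = -3.6 m east.
Residual distance = √((-12.6)² + (-3.6)²) = 13.2 m.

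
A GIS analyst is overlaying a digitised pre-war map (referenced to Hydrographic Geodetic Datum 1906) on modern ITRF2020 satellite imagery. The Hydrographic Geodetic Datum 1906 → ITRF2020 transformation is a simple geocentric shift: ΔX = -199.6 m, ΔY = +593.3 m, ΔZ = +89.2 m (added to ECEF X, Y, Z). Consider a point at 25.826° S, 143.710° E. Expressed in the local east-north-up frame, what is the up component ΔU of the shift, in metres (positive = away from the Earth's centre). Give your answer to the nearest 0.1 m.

ΔU = 422.0 m

At φ = -25.826°, λ = 143.710°: sin φ = -0.435640, cos φ = 0.900121, sin λ = 0.591873, cos λ = -0.806032.
ΔU = cos φ cos λ·ΔX + cos φ sin λ·ΔY + sin φ·ΔZ = (0.900121)(-0.806032)(-199.6) + (0.900121)(0.591873)(593.3) + (-0.435640)(89.2) = 422.04 m.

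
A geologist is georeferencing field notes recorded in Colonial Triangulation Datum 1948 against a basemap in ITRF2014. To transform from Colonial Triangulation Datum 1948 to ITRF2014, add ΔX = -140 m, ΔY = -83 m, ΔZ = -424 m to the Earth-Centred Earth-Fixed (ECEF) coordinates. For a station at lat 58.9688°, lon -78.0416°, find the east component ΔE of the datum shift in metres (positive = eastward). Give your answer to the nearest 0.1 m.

ΔE = -154.2 m

At φ = 58.9688°, λ = -78.0416°: sin φ = 0.856887, cos φ = 0.515505, sin λ = -0.978298, cos λ = 0.207201.
ΔE = −sin λ·ΔX + cos λ·ΔY = −(-0.978298)·(-140) + (0.207201)·(-83) = -154.16 m.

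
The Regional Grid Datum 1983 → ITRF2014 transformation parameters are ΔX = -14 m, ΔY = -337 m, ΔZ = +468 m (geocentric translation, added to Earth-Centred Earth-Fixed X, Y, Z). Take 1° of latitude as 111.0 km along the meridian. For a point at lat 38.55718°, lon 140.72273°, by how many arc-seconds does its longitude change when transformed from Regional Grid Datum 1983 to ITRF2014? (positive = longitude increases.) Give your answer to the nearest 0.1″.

sin φ = 0.623295, cos φ = 0.781987, sin λ = 0.633074, cos λ = -0.774091.
East component: ΔE = −sin λ·ΔX + cos λ·ΔY = −(0.633074)(-14) + (-0.774091)(-337) = 269.73 m.
1° of latitude spans 111000 m; at latitude φ, 1° of longitude spans that × cos φ = 86800.5 m, so Δλ = 269.73 / 86800.5 × 3600 = 11.187″.

Δλ = 11.2″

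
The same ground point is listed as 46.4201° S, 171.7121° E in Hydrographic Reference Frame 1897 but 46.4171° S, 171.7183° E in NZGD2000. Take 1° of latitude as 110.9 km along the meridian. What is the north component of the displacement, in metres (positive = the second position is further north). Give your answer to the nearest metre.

Δφ = -46.4171° − -46.4201° = +0.0030°; Δλ = 171.7183° − 171.7121° = +0.0062°.
ΔN = Δφ × 110900 = 332.7 m; ΔE = Δλ × 110900 × cos(-46.4201°) = +0.0062 × 110900 × 0.689365 = 474.0 m.

ΔN = 333 m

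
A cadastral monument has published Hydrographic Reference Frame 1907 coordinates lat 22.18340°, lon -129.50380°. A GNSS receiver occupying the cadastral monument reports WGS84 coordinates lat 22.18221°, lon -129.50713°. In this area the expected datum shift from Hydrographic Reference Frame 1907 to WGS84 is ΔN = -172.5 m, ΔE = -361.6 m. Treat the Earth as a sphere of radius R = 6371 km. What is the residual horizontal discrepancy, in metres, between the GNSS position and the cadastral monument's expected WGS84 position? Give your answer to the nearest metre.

44 m

Observed coordinate differences: Δφ = -0.00119°, Δλ = -0.00333°.
Converting to metres (1° lat = 111195 m, cos φ = 0.925980): observed ΔN = -132.3 m, observed ΔE = -342.9 m.
Subtracting the expected shift leaves a residual of -132.3 − (-172.5) = 40.2 m north and -342.9 − (-361.6) = 18.7 m east.
Residual distance = √(40.2² + 18.7²) = 44.3 m.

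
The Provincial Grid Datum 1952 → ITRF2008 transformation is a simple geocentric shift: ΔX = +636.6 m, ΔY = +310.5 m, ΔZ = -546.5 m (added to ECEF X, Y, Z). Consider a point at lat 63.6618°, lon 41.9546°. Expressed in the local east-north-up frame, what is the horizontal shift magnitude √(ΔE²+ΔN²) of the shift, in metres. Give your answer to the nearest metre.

The local east axis at (φ, λ) is (−sin λ, cos λ, 0), so ΔE = −sin(41.9546°)·636.6 + cos(41.9546°)·310.5 = -194.68 m.
The local north axis is (−sin φ cos λ, −sin φ sin λ, cos φ), giving ΔN = -424.278 − 186.033 − 242.465 = -852.78 m.
Horizontal magnitude = √(ΔE² + ΔN²) = √((-194.68)² + (-852.78)²) = 874.72 m.

875 m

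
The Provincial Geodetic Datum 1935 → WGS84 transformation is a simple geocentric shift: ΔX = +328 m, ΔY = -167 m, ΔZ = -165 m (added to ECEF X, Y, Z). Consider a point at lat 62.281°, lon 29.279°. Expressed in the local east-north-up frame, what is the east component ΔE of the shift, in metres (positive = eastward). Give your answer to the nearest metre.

The local east axis at (φ, λ) is (−sin λ, cos λ, 0), so ΔE = −sin(29.279°)·328 + cos(29.279°)·(-167) = -306.08 m.

ΔE = -306 m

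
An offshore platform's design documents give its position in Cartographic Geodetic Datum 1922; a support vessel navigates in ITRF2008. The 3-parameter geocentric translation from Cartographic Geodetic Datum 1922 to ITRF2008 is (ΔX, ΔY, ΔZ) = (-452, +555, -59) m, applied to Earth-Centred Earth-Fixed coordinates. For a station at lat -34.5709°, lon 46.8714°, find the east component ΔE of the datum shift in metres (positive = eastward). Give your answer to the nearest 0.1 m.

ΔE = 709.3 m

At φ = -34.5709°, λ = 46.8714°: sin φ = -0.567426, cos φ = 0.823425, sin λ = 0.729821, cos λ = 0.683638.
ΔE = −sin λ·ΔX + cos λ·ΔY = −(0.729821)·(-452) + (0.683638)·(555) = 709.30 m.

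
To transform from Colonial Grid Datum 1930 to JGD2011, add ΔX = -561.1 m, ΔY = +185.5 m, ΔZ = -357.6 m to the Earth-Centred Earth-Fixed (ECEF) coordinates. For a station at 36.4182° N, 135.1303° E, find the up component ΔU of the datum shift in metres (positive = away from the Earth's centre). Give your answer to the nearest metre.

The local up (radial) axis is (cos φ cos λ, cos φ sin λ, sin φ), giving ΔU = 319.998 + 105.312 − 212.298 = 213.01 m.

ΔU = 213 m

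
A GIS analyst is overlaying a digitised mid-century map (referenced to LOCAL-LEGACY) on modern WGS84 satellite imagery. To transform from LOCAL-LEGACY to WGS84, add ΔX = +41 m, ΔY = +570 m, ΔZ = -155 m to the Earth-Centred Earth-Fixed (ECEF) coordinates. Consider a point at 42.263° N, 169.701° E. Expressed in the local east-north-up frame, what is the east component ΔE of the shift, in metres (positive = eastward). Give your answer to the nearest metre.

ΔE = -568 m

The local east axis at (φ, λ) is (−sin λ, cos λ, 0), so ΔE = −sin(169.701°)·41 + cos(169.701°)·570 = -568.15 m.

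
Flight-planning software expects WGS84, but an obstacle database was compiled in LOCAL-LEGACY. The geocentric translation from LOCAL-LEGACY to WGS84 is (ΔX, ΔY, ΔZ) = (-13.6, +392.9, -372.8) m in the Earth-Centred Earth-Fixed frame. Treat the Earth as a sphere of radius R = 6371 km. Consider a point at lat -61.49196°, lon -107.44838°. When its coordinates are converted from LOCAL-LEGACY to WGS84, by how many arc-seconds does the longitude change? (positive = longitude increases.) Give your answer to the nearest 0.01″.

sin φ = -0.878750, cos φ = 0.477282, sin λ = -0.953987, cos λ = -0.299846.
East component: ΔE = −sin λ·ΔX + cos λ·ΔY = −(-0.953987)(-13.6) + (-0.299846)(392.9) = -130.78 m.
1° of latitude spans πR/180 = 111195 m; at latitude φ, 1° of longitude spans that × cos φ = 53071.3 m, so Δλ = -130.78 / 53071.3 × 3600 = -8.871″.

Δλ = -8.87″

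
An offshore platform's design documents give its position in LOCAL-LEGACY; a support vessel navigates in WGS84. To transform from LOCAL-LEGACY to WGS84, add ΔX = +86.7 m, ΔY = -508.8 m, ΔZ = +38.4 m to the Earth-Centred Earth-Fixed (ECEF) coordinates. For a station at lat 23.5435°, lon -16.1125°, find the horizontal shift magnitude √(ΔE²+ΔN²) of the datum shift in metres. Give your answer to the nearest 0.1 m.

The local east axis at (φ, λ) is (−sin λ, cos λ, 0), so ΔE = −sin(-16.1125°)·86.7 + cos(-16.1125°)·(-508.8) = -464.75 m.
The local north axis is (−sin φ cos λ, −sin φ sin λ, cos φ), giving ΔN = -33.272 − 56.403 + 35.203 = -54.47 m.
Horizontal magnitude = √(ΔE² + ΔN²) = √((-464.75)² + (-54.47)²) = 467.93 m.

467.9 m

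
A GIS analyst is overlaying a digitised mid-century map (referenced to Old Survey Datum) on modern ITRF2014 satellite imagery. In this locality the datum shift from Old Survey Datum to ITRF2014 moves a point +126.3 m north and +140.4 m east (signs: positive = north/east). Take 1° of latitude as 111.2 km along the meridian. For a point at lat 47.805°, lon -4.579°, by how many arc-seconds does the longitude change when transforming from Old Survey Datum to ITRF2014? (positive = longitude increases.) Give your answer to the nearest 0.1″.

Δλ = 6.8″

At latitude 47.805°, cos φ = 0.671656.
1° of longitude at this latitude = 111.2 × cos φ = 74.69 km, so Δλ = 140.4 / 74688.1 = 0.0018798° = 6.767″.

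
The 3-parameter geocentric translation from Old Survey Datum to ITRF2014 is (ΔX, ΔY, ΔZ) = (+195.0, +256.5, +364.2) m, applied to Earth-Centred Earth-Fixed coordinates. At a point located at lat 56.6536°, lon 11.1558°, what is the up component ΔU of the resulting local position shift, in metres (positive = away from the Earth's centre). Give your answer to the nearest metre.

At φ = 56.6536°, λ = 11.1558°: sin φ = 0.835362, cos φ = 0.549700, sin λ = 0.193478, cos λ = 0.981105.
ΔU = cos φ cos λ·ΔX + cos φ sin λ·ΔY + sin φ·ΔZ = (0.549700)(0.981105)(195.0) + (0.549700)(0.193478)(256.5) + (0.835362)(364.2) = 436.68 m.

ΔU = 437 m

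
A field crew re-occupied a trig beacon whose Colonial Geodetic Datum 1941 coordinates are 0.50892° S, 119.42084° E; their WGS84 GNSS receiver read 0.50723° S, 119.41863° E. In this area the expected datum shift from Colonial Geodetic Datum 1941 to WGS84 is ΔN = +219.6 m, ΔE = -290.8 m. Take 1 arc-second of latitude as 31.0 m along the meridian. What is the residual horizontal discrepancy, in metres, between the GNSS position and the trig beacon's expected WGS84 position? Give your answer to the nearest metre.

Observed coordinate differences: Δφ = +0.00169°, Δλ = -0.00221°.
Converting to metres (1° lat = 111600 m, cos φ = 0.999961): observed ΔN = 188.6 m, observed ΔE = -246.6 m.
Subtracting the expected shift leaves a residual of 188.6 − (219.6) = -31.0 m north and -246.6 − (-290.8) = 44.2 m east.
Residual distance = √((-31.0)² + 44.2²) = 54.0 m.

54 m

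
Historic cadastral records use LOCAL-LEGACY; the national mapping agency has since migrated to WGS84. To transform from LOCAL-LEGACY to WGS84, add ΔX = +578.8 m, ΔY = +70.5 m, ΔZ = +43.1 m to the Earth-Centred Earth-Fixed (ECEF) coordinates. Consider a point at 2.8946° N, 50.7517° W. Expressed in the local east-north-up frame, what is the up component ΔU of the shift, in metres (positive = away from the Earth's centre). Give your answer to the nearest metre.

ΔU = 313 m

At φ = 2.8946°, λ = -50.7517°: sin φ = 0.050499, cos φ = 0.998724, sin λ = -0.774411, cos λ = 0.632682.
ΔU = cos φ cos λ·ΔX + cos φ sin λ·ΔY + sin φ·ΔZ = (0.998724)(0.632682)(578.8) + (0.998724)(-0.774411)(70.5) + (0.050499)(43.1) = 313.38 m.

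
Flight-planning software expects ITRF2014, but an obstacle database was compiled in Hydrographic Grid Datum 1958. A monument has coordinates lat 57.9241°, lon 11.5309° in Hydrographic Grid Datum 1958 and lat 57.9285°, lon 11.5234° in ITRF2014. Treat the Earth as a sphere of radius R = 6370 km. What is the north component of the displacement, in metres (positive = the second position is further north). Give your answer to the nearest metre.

ΔN = 489 m

Δφ = 57.9285° − 57.9241° = +0.0044°; Δλ = 11.5234° − 11.5309° = -0.0075°.
1° along a meridian = πR/180 = 111177 m.
ΔN = Δφ × 111177 = 489.2 m; ΔE = Δλ × 111177 × cos(57.9241°) = -0.0075 × 111177 × 0.531042 = -442.8 m.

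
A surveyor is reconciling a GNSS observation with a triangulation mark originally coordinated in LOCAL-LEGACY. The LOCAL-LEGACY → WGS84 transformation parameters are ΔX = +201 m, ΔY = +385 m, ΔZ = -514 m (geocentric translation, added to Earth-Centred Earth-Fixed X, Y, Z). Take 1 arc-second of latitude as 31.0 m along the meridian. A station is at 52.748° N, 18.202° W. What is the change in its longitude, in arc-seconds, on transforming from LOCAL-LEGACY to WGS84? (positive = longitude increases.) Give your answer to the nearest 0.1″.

sin φ = 0.795981, cos φ = 0.605322, sin λ = -0.312368, cos λ = 0.949961.
East component: ΔE = −sin λ·ΔX + cos λ·ΔY = −(-0.312368)(201) + (0.949961)(385) = 428.52 m.
1° of latitude spans 3600 × 31.00 = 111600 m; at latitude φ, 1° of longitude spans that × cos φ = 67553.9 m, so Δλ = 428.52 / 67553.9 × 3600 = 22.836″.

Δλ = 22.8″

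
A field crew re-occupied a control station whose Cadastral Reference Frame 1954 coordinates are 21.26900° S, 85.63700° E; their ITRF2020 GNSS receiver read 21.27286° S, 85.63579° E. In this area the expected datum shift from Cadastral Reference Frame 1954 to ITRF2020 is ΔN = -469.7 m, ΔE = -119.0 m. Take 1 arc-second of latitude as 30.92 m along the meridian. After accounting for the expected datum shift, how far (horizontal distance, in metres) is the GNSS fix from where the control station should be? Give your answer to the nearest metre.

Observed coordinate differences: Δφ = -0.00386°, Δλ = -0.00121°.
Converting to metres (1° lat = 111312 m, cos φ = 0.931888): observed ΔN = -429.7 m, observed ΔE = -125.5 m.
Subtracting the expected shift leaves a residual of -429.7 − (-469.7) = 40.0 m north and -125.5 − (-119.0) = -6.5 m east.
Residual distance = √(40.0² + (-6.5)²) = 40.6 m.

41 m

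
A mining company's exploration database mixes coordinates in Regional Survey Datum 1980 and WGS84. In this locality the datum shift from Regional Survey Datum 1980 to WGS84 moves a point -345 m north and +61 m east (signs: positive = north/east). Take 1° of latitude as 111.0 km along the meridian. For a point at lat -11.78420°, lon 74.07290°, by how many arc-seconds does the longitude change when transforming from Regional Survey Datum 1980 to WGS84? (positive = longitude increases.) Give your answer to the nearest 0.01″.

At latitude -11.78420°, cos φ = 0.978924.
1° of longitude at this latitude = 111.0 × cos φ = 108.66 km, so Δλ = 61.0 / 108660.5 = 0.0005614° = 2.021″.

Δλ = 2.02″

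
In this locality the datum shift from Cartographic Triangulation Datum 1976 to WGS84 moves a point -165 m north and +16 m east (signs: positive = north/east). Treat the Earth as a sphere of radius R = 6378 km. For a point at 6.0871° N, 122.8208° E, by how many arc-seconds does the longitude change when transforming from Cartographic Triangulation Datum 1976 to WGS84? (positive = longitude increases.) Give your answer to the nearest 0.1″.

At latitude 6.0871°, cos φ = 0.994362.
One radian of longitude at latitude φ spans R cos φ, so Δλ = ΔE / (R cos φ) = 16.0 / (6378000 × 0.994362) = 2.5228e-06 rad = 0.520″.

Δλ = 0.5″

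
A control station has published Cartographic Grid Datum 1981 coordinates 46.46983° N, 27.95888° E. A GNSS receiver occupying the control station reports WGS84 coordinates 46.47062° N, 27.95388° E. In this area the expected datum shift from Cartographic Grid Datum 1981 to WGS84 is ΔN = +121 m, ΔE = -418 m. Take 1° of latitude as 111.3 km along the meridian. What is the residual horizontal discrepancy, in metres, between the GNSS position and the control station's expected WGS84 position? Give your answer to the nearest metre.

48 m

Observed coordinate differences: Δφ = +0.00079°, Δλ = -0.00500°.
Converting to metres (1° lat = 111300 m, cos φ = 0.688736): observed ΔN = 87.9 m, observed ΔE = -383.3 m.
Subtracting the expected shift leaves a residual of 87.9 − (121) = -33.1 m north and -383.3 − (-418) = 34.7 m east.
Residual distance = √((-33.1)² + 34.7²) = 47.9 m.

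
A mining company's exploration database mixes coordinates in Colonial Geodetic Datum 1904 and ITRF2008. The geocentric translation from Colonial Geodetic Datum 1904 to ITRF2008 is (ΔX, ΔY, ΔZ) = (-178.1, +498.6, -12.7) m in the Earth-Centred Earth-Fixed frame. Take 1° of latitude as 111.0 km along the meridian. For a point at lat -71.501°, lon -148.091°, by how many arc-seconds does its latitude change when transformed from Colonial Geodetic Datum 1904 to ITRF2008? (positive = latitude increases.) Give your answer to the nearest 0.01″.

Δφ = -3.59″

sin φ = -0.948329, cos φ = 0.317288, sin λ = -0.528572, cos λ = -0.848889.
North component: ΔN = −sin φ cos λ·ΔX − sin φ sin λ·ΔY + cos φ·ΔZ = −(-0.948329)(-0.848889)(-178.1) − (-0.948329)(-0.528572)(498.6) + (0.317288)(-12.7) = -110.58 m.
1° of latitude spans 111000 m, so Δφ = -110.58 / 111000 × 3600 = -3.586″.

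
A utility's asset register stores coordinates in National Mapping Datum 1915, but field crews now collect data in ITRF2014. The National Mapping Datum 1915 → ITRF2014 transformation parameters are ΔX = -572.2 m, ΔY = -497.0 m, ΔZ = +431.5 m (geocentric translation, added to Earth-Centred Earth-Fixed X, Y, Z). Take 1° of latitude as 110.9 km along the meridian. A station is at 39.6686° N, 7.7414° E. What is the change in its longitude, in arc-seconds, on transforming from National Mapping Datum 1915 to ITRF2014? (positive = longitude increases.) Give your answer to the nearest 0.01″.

Δλ = -17.52″

sin φ = 0.638346, cos φ = 0.769750, sin λ = 0.134702, cos λ = 0.990886.
East component: ΔE = −sin λ·ΔX + cos λ·ΔY = −(0.134702)(-572.2) + (0.990886)(-497.0) = -415.39 m.
1° of latitude spans 110900 m; at latitude φ, 1° of longitude spans that × cos φ = 85365.2 m, so Δλ = -415.39 / 85365.2 × 3600 = -17.518″.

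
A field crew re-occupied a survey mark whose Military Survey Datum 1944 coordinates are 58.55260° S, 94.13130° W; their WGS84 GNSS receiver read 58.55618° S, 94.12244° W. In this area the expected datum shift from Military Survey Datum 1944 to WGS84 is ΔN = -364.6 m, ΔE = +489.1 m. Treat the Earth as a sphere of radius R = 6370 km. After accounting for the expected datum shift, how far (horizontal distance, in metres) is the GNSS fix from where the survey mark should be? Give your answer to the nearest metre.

42 m

Observed coordinate differences: Δφ = -0.00358°, Δλ = +0.00886°.
Converting to metres (1° lat = 111177 m, cos φ = 0.521716): observed ΔN = -398.0 m, observed ΔE = 513.9 m.
Subtracting the expected shift leaves a residual of -398.0 − (-364.6) = -33.4 m north and 513.9 − (489.1) = 24.8 m east.
Residual distance = √((-33.4)² + 24.8²) = 41.6 m.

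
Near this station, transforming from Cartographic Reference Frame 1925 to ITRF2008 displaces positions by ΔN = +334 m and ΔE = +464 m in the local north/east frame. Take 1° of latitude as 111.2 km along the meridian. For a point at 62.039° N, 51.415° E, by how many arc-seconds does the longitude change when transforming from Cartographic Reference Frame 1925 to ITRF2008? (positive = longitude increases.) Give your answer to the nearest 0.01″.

Δλ = 32.04″

At latitude 62.039°, cos φ = 0.468870.
1° of longitude at this latitude = 111.2 × cos φ = 52.14 km, so Δλ = 464.0 / 52138.4 = 0.0088994° = 32.038″.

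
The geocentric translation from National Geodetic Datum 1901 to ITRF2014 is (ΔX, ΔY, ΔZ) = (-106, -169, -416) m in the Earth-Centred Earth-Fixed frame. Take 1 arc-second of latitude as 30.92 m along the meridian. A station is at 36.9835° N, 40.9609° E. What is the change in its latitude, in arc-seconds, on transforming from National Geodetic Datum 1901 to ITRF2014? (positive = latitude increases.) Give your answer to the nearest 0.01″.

Δφ = -7.03″

sin φ = 0.601585, cos φ = 0.798809, sin λ = 0.655544, cos λ = 0.755157.
North component: ΔN = −sin φ cos λ·ΔX − sin φ sin λ·ΔY + cos φ·ΔZ = −(0.601585)(0.755157)(-106) − (0.601585)(0.655544)(-169) + (0.798809)(-416) = -217.50 m.
1° of latitude spans 3600 × 30.92 = 111312 m, so Δφ = -217.50 / 111312 × 3600 = -7.034″.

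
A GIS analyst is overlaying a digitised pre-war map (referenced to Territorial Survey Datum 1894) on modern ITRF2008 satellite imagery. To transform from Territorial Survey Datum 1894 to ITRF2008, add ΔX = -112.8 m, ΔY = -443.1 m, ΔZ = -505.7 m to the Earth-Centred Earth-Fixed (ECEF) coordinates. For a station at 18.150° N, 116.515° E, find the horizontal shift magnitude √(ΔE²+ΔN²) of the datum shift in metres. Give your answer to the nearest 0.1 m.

477.7 m

At φ = 18.150°, λ = 116.515°: sin φ = 0.311506, cos φ = 0.950244, sin λ = 0.894818, cos λ = -0.446432.
ΔE = −sin λ·ΔX + cos λ·ΔY = −(0.894818)·(-112.8) + (-0.446432)·(-443.1) = 298.75 m.
ΔN = −sin φ cos λ·ΔX − sin φ sin λ·ΔY + cos φ·ΔZ = −(0.311506)(-0.446432)(-112.8) − (0.311506)(0.894818)(-443.1) + (0.950244)(-505.7) = -372.72 m.
Horizontal magnitude = √(ΔE² + ΔN²) = √(298.75² + (-372.72)²) = 477.67 m.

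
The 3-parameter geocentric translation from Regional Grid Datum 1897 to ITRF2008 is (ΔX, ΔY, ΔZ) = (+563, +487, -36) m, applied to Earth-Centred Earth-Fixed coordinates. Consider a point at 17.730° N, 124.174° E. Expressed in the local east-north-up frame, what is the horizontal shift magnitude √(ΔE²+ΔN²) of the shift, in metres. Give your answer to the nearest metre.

742 m

At φ = 17.730°, λ = 124.174°: sin φ = 0.304532, cos φ = 0.952502, sin λ = 0.827336, cos λ = -0.561708.
ΔE = −sin λ·ΔX + cos λ·ΔY = −(0.827336)·(563) + (-0.561708)·(487) = -739.34 m.
ΔN = −sin φ cos λ·ΔX − sin φ sin λ·ΔY + cos φ·ΔZ = −(0.304532)(-0.561708)(563) − (0.304532)(0.827336)(487) + (0.952502)(-36) = -60.68 m.
Horizontal magnitude = √(ΔE² + ΔN²) = √((-739.34)² + (-60.68)²) = 741.83 m.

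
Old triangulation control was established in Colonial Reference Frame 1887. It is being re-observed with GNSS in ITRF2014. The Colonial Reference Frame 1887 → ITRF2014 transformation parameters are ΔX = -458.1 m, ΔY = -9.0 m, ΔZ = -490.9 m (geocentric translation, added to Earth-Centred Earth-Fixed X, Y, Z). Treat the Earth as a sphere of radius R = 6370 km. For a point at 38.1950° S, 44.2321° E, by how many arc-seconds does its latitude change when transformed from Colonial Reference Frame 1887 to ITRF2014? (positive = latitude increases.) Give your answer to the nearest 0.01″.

sin φ = -0.618340, cos φ = 0.785911, sin λ = 0.697567, cos λ = 0.716520.
North component: ΔN = −sin φ cos λ·ΔX − sin φ sin λ·ΔY + cos φ·ΔZ = −(-0.618340)(0.716520)(-458.1) − (-0.618340)(0.697567)(-9.0) + (0.785911)(-490.9) = -592.65 m.
1° of latitude spans πR/180 = 111177 m, so Δφ = -592.65 / 111177 × 3600 = -19.190″.

Δφ = -19.19″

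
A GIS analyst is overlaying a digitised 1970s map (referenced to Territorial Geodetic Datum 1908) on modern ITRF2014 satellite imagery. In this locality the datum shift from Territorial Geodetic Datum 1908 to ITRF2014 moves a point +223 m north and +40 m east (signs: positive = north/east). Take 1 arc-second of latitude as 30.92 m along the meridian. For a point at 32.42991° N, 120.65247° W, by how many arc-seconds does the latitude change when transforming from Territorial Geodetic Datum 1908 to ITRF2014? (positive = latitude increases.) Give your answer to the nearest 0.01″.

1″ of latitude = 30.92 m, so Δφ = 223.0 / 30.92 = 7.212″.

Δφ = 7.21″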